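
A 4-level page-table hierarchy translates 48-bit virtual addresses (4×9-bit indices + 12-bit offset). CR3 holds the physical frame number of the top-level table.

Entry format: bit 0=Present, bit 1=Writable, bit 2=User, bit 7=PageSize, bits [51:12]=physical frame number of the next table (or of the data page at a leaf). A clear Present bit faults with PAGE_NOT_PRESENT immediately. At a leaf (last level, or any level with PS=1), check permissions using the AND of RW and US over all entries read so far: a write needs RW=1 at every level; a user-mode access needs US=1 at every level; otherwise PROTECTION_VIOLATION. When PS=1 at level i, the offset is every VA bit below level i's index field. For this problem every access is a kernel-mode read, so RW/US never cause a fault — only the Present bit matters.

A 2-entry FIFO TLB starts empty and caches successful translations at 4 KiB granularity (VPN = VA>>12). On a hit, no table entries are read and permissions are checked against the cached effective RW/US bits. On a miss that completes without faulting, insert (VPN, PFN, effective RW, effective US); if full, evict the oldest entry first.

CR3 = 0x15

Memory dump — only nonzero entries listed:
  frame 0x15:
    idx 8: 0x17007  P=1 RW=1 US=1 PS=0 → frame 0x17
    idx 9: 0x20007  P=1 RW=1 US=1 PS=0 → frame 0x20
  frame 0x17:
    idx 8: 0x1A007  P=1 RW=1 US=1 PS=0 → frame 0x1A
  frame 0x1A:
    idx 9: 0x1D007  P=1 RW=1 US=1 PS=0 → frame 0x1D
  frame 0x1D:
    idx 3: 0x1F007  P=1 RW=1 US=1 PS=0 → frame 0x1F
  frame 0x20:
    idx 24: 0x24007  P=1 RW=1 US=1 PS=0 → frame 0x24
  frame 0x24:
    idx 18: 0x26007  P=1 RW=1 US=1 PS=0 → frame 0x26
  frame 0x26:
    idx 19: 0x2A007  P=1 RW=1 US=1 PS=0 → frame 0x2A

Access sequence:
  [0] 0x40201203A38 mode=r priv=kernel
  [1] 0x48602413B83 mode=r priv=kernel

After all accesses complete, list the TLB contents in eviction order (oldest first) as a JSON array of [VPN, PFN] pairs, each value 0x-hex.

Per-access translation:
#0 VA=0x40201203A38 (r,kernel):
  lvl0: tbl 0x15, slot 8 ⇒ 0x17007 (P1/RW1/US1/PS0)
  lvl1: tbl 0x17, slot 8 ⇒ 0x1A007 (P1/RW1/US1/PS0)
  lvl2: tbl 0x1A, slot 9 ⇒ 0x1D007 (P1/RW1/US1/PS0)
  lvl3: tbl 0x1D, slot 3 ⇒ 0x1F007 (P1/RW1/US1/PS0)
  → PA=0x1FA38  (4 entries read)
#1 VA=0x48602413B83 (r,kernel):
  lvl0: tbl 0x15, slot 9 ⇒ 0x20007 (P1/RW1/US1/PS0)
  lvl1: tbl 0x20, slot 24 ⇒ 0x24007 (P1/RW1/US1/PS0)
  lvl2: tbl 0x24, slot 18 ⇒ 0x26007 (P1/RW1/US1/PS0)
  lvl3: tbl 0x26, slot 19 ⇒ 0x2A007 (P1/RW1/US1/PS0)
  → PA=0x2AB83  (4 entries read)

TLB: [["0x40201203", "0x1F"], ["0x48602413", "0x2A"]]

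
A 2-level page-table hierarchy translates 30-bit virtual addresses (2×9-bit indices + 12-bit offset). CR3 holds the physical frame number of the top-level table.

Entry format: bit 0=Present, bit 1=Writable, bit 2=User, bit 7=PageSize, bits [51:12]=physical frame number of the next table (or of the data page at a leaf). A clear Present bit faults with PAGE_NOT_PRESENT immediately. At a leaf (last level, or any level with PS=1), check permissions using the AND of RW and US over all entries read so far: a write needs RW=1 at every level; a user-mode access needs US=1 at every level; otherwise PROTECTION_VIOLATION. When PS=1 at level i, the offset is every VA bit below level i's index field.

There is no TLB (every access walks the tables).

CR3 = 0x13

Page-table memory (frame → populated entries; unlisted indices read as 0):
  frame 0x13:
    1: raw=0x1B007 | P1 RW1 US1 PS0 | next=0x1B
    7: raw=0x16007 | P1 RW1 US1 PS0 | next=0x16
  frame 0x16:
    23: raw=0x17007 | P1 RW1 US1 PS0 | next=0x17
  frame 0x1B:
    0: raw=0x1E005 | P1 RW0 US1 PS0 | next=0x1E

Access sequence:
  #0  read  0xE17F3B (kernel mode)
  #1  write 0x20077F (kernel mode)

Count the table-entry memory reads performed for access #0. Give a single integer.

Trace:
#0 VA=0xE17F3B (r,kernel):
  lvl0: tbl 0x13, slot 7 ⇒ 0x16007 (P1/RW1/US1/PS0)
  lvl1: tbl 0x16, slot 23 ⇒ 0x17007 (P1/RW1/US1/PS0)
  → PA=0x17F3B  (2 entries read)
#1 VA=0x20077F (w,kernel):
  lvl0: tbl 0x13, slot 1 ⇒ 0x1B007 (P1/RW1/US1/PS0)
  lvl1: tbl 0x1B, slot 0 ⇒ 0x1E005 (P1/RW0/US1/PS0)
  → PROTECTION_VIOLATION  (2 entries read)

Entries read for #0: 2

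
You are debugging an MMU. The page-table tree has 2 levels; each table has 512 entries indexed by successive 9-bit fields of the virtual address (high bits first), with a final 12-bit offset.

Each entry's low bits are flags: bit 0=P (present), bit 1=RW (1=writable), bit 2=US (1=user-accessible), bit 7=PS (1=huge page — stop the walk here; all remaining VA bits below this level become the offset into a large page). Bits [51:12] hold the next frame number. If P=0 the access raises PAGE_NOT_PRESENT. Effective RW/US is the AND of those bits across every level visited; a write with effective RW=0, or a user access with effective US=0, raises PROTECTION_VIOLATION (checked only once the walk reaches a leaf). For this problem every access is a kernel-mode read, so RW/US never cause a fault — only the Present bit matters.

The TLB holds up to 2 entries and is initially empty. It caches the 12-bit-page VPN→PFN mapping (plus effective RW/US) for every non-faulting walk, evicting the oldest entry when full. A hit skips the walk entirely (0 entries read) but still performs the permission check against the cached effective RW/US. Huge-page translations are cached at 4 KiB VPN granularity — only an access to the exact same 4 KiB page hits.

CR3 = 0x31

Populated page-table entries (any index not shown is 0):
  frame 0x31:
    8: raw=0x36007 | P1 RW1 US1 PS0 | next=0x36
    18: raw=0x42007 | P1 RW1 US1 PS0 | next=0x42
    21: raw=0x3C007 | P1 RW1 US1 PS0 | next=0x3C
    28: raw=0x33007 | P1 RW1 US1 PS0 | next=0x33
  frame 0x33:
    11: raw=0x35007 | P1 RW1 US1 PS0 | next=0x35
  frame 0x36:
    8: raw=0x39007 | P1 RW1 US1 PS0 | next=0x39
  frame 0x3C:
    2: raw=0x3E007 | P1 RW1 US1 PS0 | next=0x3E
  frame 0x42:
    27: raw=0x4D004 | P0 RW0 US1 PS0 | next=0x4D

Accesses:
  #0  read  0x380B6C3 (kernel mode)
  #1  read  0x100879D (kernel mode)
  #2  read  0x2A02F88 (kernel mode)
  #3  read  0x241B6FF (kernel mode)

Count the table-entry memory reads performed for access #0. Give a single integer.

Walk each access:
#0 VA=0x380B6C3 (r,kernel):
  lvl0: tbl 0x31, slot 28 ⇒ 0x33007 (P1/RW1/US1/PS0)
  lvl1: tbl 0x33, slot 11 ⇒ 0x35007 (P1/RW1/US1/PS0)
  ⇒ phys 0x356C3  [2 reads]
#1 VA=0x100879D (r,kernel):
  lvl0: tbl 0x31, slot 8 ⇒ 0x36007 (P1/RW1/US1/PS0)
  lvl1: tbl 0x36, slot 8 ⇒ 0x39007 (P1/RW1/US1/PS0)
  ⇒ phys 0x3979D  [2 reads]
#2 VA=0x2A02F88 (r,kernel):
  lvl0: tbl 0x31, slot 21 ⇒ 0x3C007 (P1/RW1/US1/PS0)
  lvl1: tbl 0x3C, slot 2 ⇒ 0x3E007 (P1/RW1/US1/PS0)
  ⇒ phys 0x3EF88  [2 reads]
#3 VA=0x241B6FF (r,kernel):
  lvl0: tbl 0x31, slot 18 ⇒ 0x42007 (P1/RW1/US1/PS0)
  lvl1: tbl 0x42, slot 27 ⇒ 0x4D004 (P0/RW0/US1/PS0)
  ⇒ fault: PAGE_NOT_PRESENT  — 2 lookups

Entries read for #0: 2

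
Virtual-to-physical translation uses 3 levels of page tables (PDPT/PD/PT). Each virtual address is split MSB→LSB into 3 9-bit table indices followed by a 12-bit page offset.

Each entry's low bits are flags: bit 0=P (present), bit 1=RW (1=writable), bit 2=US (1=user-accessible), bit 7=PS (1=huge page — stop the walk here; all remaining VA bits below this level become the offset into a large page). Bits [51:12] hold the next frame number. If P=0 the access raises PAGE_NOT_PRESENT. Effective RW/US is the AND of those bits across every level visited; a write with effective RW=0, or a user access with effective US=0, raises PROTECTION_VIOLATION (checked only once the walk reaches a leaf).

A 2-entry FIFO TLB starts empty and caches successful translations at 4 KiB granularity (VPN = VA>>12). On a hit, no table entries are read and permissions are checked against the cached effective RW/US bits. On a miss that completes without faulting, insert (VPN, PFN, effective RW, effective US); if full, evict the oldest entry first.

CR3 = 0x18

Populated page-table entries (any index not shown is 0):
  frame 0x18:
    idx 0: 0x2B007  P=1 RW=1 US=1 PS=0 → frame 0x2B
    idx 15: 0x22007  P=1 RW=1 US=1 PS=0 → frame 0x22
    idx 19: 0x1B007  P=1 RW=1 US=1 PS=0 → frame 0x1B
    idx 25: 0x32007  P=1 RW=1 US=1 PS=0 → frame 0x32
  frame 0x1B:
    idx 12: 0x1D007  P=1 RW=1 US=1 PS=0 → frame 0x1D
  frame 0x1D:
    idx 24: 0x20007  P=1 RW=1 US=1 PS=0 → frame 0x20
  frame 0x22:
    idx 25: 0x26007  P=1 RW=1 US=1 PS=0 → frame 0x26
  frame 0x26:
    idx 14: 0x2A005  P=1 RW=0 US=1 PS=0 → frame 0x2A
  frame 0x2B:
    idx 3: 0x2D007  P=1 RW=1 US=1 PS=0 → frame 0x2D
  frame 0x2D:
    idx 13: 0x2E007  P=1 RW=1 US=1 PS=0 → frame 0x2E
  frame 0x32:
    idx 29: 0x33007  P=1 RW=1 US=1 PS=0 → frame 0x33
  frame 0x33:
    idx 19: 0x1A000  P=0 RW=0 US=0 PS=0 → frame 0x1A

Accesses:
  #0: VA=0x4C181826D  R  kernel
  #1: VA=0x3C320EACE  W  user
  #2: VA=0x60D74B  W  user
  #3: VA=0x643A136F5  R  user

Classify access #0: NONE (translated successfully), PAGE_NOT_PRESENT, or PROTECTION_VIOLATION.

Walk each access:
#0 VA=0x4C181826D (r,kernel):
  L0 @0x18[19] → 0x1B007  P=1,RW=1,US=1,PS=0
  L1 @0x1B[12] → 0x1D007  P=1,RW=1,US=1,PS=0
  L2 @0x1D[24] → 0x20007  P=1,RW=1,US=1,PS=0
  → PA=0x2026D  (3 entries read)
#1 VA=0x3C320EACE (w,user):
  L0 @0x18[15] → 0x22007  P=1,RW=1,US=1,PS=0
  L1 @0x22[25] → 0x26007  P=1,RW=1,US=1,PS=0
  L2 @0x26[14] → 0x2A005  P=1,RW=0,US=1,PS=0
  ✗ PROTECTION_VIOLATION  [3 reads]
#2 VA=0x60D74B (w,user):
  L0 @0x18[0] → 0x2B007  P=1,RW=1,US=1,PS=0
  L1 @0x2B[3] → 0x2D007  P=1,RW=1,US=1,PS=0
  L2 @0x2D[13] → 0x2E007  P=1,RW=1,US=1,PS=0
  → PA=0x2E74B  (3 entries read)
#3 VA=0x643A136F5 (r,user):
  L0 @0x18[25] → 0x32007  P=1,RW=1,US=1,PS=0
  L1 @0x32[29] → 0x33007  P=1,RW=1,US=1,PS=0
  L2 @0x33[19] → 0x1A000  P=0,RW=0,US=0,PS=0
  ✗ PAGE_NOT_PRESENT  [3 reads]

Access #0 fault: NONE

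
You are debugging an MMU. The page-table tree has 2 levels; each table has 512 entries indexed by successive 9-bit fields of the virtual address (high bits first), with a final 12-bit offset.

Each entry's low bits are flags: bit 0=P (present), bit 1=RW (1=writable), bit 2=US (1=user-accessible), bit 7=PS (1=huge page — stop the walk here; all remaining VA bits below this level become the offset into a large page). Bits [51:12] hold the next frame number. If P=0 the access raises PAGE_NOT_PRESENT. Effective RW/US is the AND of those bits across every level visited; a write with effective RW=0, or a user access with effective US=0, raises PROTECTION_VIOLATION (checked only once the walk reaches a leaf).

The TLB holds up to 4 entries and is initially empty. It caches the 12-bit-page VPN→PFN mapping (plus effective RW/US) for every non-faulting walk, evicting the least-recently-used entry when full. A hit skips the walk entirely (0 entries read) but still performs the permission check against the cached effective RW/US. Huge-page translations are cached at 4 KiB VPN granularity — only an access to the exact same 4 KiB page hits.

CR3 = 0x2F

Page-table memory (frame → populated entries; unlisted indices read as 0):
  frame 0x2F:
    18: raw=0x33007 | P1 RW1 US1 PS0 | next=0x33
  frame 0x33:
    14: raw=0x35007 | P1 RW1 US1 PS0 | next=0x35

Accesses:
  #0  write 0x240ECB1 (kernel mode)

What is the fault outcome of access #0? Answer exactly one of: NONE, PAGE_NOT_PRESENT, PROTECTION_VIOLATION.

Per-access translation:
#0 VA=0x240ECB1 (w,kernel):
  L0 @0x2F[18] → 0x33007  P=1,RW=1,US=1,PS=0
  L1 @0x33[14] → 0x35007  P=1,RW=1,US=1,PS=0
  ⇒ phys 0x35CB1  [2 reads]

Access #0 fault: NONE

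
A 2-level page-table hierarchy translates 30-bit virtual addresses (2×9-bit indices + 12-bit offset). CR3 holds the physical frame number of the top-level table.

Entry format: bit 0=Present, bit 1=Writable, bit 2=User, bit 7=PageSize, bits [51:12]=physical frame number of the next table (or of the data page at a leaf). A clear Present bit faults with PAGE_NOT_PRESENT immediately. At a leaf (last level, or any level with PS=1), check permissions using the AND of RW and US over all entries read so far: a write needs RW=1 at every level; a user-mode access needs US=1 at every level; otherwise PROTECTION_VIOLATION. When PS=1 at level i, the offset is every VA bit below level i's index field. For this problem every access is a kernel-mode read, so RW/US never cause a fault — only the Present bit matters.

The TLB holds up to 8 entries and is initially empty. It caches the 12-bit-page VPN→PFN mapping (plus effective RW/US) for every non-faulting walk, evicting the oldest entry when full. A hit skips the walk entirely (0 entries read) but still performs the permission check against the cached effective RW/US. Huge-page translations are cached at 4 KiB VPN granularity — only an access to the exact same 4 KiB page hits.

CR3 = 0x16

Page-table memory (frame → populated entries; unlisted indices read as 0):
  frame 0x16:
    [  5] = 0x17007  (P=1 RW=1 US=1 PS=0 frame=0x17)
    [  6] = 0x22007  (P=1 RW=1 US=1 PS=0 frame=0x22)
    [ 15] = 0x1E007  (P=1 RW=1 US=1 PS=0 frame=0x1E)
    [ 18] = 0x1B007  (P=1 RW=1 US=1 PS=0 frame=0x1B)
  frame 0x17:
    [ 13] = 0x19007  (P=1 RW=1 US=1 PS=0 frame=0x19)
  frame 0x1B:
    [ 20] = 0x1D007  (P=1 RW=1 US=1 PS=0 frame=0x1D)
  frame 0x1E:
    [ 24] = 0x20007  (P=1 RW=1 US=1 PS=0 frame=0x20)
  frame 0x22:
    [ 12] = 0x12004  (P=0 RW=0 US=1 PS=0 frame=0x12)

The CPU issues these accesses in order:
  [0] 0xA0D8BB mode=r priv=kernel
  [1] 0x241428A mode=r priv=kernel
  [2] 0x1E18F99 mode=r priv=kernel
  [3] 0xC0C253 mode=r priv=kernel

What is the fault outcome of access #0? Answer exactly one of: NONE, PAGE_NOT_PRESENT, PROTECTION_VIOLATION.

Trace:
#0 VA=0xA0D8BB (r,kernel):
  L0: frame=0x16 idx=5 entry=0x17007 [P=1 RW=1 US=1 PS=0]
  L1: frame=0x17 idx=13 entry=0x19007 [P=1 RW=1 US=1 PS=0]
  ⇒ phys 0x198BB  [2 reads]
#1 VA=0x241428A (r,kernel):
  L0: frame=0x16 idx=18 entry=0x1B007 [P=1 RW=1 US=1 PS=0]
  L1: frame=0x1B idx=20 entry=0x1D007 [P=1 RW=1 US=1 PS=0]
  ⇒ phys 0x1D28A  [2 reads]
#2 VA=0x1E18F99 (r,kernel):
  L0: frame=0x16 idx=15 entry=0x1E007 [P=1 RW=1 US=1 PS=0]
  L1: frame=0x1E idx=24 entry=0x20007 [P=1 RW=1 US=1 PS=0]
  ⇒ phys 0x20F99  [2 reads]
#3 VA=0xC0C253 (r,kernel):
  L0: frame=0x16 idx=6 entry=0x22007 [P=1 RW=1 US=1 PS=0]
  L1: frame=0x22 idx=12 entry=0x12004 [P=0 RW=0 US=1 PS=0]
  → PAGE_NOT_PRESENT  (2 entries read)

Access #0 fault: NONE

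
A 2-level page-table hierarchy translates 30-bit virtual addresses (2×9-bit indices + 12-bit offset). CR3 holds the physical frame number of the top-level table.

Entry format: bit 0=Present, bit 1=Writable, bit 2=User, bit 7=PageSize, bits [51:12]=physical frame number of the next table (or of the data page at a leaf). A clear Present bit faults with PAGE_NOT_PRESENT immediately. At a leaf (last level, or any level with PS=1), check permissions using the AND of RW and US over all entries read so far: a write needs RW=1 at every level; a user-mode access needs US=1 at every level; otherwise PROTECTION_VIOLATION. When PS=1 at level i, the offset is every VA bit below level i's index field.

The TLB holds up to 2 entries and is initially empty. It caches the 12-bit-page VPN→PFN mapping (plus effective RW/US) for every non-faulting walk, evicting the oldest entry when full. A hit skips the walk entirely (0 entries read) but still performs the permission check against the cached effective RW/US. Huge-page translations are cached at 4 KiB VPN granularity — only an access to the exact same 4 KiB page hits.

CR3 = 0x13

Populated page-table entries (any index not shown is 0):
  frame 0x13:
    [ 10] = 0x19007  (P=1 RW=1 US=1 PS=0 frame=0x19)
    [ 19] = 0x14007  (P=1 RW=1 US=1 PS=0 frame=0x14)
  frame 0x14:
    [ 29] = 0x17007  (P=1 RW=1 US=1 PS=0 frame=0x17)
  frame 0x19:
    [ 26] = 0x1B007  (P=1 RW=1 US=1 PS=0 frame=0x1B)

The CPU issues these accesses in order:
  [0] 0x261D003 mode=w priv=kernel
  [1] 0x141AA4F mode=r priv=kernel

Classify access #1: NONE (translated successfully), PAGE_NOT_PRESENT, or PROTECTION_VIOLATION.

Walk each access:
#0 VA=0x261D003 (w,kernel):
  lvl0: tbl 0x13, slot 19 ⇒ 0x14007 (P1/RW1/US1/PS0)
  lvl1: tbl 0x14, slot 29 ⇒ 0x17007 (P1/RW1/US1/PS0)
  ✓ 0x17003  — 2 lookups
#1 VA=0x141AA4F (r,kernel):
  lvl0: tbl 0x13, slot 10 ⇒ 0x19007 (P1/RW1/US1/PS0)
  lvl1: tbl 0x19, slot 26 ⇒ 0x1B007 (P1/RW1/US1/PS0)
  ✓ 0x1BA4F  — 2 lookups

Access #1 fault: NONE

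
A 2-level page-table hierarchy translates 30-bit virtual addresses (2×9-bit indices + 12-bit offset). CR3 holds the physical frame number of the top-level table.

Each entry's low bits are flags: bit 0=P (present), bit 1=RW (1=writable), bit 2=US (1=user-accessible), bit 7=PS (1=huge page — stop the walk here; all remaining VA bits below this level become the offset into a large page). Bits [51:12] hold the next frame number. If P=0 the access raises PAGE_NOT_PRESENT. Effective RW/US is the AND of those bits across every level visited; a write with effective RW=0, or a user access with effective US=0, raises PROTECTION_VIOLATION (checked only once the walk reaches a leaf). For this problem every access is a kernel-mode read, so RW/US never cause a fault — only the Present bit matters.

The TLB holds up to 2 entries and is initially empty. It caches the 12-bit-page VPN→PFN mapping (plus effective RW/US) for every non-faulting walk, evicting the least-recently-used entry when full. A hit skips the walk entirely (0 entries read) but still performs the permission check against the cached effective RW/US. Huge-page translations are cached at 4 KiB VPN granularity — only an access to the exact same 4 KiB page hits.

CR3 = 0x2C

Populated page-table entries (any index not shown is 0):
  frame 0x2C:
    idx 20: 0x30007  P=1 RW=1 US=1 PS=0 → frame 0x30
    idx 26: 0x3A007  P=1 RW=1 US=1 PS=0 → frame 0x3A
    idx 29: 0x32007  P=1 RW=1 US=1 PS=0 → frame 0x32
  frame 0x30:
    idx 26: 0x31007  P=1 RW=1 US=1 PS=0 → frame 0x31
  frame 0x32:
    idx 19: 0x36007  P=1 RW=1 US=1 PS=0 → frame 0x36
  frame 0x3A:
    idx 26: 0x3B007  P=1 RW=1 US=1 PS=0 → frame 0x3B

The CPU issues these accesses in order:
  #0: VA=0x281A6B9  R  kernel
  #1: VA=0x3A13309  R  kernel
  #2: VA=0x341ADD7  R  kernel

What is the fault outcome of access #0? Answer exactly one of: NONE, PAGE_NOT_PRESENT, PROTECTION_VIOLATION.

Trace:
#0 VA=0x281A6B9 (r,kernel):
  lvl0: tbl 0x2C, slot 20 ⇒ 0x30007 (P1/RW1/US1/PS0)
  lvl1: tbl 0x30, slot 26 ⇒ 0x31007 (P1/RW1/US1/PS0)
  → PA=0x316B9  (2 entries read)
#1 VA=0x3A13309 (r,kernel):
  lvl0: tbl 0x2C, slot 29 ⇒ 0x32007 (P1/RW1/US1/PS0)
  lvl1: tbl 0x32, slot 19 ⇒ 0x36007 (P1/RW1/US1/PS0)
  → PA=0x36309  (2 entries read)
#2 VA=0x341ADD7 (r,kernel):
  lvl0: tbl 0x2C, slot 26 ⇒ 0x3A007 (P1/RW1/US1/PS0)
  lvl1: tbl 0x3A, slot 26 ⇒ 0x3B007 (P1/RW1/US1/PS0)
  → PA=0x3BDD7  (2 entries read)

Access #0 fault: NONE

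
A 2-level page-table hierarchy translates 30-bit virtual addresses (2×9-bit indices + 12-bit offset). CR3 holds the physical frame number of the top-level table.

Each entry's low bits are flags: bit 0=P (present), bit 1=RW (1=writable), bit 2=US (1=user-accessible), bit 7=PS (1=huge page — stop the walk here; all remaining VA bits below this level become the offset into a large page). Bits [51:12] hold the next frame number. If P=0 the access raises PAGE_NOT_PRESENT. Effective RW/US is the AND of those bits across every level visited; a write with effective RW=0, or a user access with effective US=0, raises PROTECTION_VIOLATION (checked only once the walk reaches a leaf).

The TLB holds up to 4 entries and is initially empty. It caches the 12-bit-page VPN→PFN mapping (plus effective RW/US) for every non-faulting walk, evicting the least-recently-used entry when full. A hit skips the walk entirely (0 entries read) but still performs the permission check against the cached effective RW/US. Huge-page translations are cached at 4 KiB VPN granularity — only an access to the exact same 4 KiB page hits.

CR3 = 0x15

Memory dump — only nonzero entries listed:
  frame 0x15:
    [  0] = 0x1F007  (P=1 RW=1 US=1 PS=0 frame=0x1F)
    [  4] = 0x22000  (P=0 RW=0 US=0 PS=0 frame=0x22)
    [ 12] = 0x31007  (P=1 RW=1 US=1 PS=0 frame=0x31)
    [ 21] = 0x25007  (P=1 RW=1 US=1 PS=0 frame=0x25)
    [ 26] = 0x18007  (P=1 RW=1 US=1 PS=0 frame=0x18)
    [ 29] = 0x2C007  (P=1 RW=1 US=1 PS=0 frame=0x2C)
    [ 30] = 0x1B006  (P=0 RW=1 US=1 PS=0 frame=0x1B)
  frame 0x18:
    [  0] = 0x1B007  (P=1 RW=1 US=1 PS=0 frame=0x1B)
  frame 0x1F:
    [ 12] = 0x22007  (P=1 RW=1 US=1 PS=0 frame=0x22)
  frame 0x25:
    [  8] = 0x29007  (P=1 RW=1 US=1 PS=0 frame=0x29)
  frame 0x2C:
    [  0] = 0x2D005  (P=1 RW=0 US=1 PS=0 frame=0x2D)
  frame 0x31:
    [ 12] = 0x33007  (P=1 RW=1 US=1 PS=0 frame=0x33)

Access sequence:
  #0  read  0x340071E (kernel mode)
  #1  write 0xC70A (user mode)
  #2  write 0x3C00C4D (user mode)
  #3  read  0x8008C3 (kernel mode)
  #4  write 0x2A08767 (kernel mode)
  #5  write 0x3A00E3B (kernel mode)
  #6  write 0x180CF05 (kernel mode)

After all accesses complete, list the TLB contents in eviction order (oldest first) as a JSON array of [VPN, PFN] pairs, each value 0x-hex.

Walk each access:
#0 VA=0x340071E (r,kernel):
  lvl0: tbl 0x15, slot 26 ⇒ 0x18007 (P1/RW1/US1/PS0)
  lvl1: tbl 0x18, slot 0 ⇒ 0x1B007 (P1/RW1/US1/PS0)
  ✓ 0x1B71E  — 2 lookups
#1 VA=0xC70A (w,user):
  lvl0: tbl 0x15, slot 0 ⇒ 0x1F007 (P1/RW1/US1/PS0)
  lvl1: tbl 0x1F, slot 12 ⇒ 0x22007 (P1/RW1/US1/PS0)
  ✓ 0x2270A  — 2 lookups
#2 VA=0x3C00C4D (w,user):
  lvl0: tbl 0x15, slot 30 ⇒ 0x1B006 (P0/RW1/US1/PS0)
  ⇒ fault: PAGE_NOT_PRESENT  — 1 lookups
#3 VA=0x8008C3 (r,kernel):
  lvl0: tbl 0x15, slot 4 ⇒ 0x22000 (P0/RW0/US0/PS0)
  ⇒ fault: PAGE_NOT_PRESENT  — 1 lookups
#4 VA=0x2A08767 (w,kernel):
  lvl0: tbl 0x15, slot 21 ⇒ 0x25007 (P1/RW1/US1/PS0)
  lvl1: tbl 0x25, slot 8 ⇒ 0x29007 (P1/RW1/US1/PS0)
  ✓ 0x29767  — 2 lookups
#5 VA=0x3A00E3B (w,kernel):
  lvl0: tbl 0x15, slot 29 ⇒ 0x2C007 (P1/RW1/US1/PS0)
  lvl1: tbl 0x2C, slot 0 ⇒ 0x2D005 (P1/RW0/US1/PS0)
  ⇒ fault: PROTECTION_VIOLATION  — 2 lookups
#6 VA=0x180CF05 (w,kernel):
  lvl0: tbl 0x15, slot 12 ⇒ 0x31007 (P1/RW1/US1/PS0)
  lvl1: tbl 0x31, slot 12 ⇒ 0x33007 (P1/RW1/US1/PS0)
  ✓ 0x33F05  — 2 lookups

TLB: [["0x3400", "0x1B"], ["0xC", "0x22"], ["0x2A08", "0x29"], ["0x180C", "0x33"]]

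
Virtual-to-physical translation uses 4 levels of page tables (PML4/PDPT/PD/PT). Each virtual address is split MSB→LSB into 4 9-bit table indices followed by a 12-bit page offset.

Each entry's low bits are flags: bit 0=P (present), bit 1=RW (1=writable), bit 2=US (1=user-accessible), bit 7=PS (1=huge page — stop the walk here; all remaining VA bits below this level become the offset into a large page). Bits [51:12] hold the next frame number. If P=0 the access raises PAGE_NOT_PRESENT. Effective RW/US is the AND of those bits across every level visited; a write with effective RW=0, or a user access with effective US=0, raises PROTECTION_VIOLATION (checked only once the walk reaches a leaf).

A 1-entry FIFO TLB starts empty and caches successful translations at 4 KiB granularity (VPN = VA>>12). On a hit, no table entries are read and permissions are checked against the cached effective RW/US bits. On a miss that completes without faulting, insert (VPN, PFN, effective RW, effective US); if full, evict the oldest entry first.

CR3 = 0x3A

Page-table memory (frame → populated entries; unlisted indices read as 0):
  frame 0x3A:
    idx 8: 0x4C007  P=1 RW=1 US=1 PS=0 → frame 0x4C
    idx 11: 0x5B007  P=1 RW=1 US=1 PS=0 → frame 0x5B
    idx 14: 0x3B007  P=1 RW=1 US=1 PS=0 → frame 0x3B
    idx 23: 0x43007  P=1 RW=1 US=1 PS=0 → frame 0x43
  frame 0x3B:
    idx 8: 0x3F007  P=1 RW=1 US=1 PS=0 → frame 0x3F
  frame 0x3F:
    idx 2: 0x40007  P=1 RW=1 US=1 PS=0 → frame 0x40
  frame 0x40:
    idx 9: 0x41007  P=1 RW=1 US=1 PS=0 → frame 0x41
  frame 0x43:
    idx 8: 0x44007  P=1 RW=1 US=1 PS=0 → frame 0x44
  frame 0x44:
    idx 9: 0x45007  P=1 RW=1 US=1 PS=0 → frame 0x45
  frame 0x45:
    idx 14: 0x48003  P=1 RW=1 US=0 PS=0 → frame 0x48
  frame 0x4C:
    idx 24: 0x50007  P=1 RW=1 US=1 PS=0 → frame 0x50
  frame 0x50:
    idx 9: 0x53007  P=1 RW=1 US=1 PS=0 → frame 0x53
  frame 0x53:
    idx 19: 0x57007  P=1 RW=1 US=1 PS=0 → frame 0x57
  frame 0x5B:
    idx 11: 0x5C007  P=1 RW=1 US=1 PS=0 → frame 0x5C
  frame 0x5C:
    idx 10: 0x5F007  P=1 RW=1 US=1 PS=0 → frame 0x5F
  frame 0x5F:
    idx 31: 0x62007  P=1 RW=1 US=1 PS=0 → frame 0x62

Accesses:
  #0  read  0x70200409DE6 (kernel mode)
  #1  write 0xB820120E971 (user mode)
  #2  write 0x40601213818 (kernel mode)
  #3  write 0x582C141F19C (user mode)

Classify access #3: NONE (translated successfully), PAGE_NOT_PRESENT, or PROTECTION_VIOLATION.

Trace:
#0 VA=0x70200409DE6 (r,kernel):
  lvl0: tbl 0x3A, slot 14 ⇒ 0x3B007 (P1/RW1/US1/PS0)
  lvl1: tbl 0x3B, slot 8 ⇒ 0x3F007 (P1/RW1/US1/PS0)
  lvl2: tbl 0x3F, slot 2 ⇒ 0x40007 (P1/RW1/US1/PS0)
  lvl3: tbl 0x40, slot 9 ⇒ 0x41007 (P1/RW1/US1/PS0)
  ✓ 0x41DE6  — 4 lookups
#1 VA=0xB820120E971 (w,user):
  lvl0: tbl 0x3A, slot 23 ⇒ 0x43007 (P1/RW1/US1/PS0)
  lvl1: tbl 0x43, slot 8 ⇒ 0x44007 (P1/RW1/US1/PS0)
  lvl2: tbl 0x44, slot 9 ⇒ 0x45007 (P1/RW1/US1/PS0)
  lvl3: tbl 0x45, slot 14 ⇒ 0x48003 (P1/RW1/US0/PS0)
  ⇒ fault: PROTECTION_VIOLATION  — 4 lookups
#2 VA=0x40601213818 (w,kernel):
  lvl0: tbl 0x3A, slot 8 ⇒ 0x4C007 (P1/RW1/US1/PS0)
  lvl1: tbl 0x4C, slot 24 ⇒ 0x50007 (P1/RW1/US1/PS0)
  lvl2: tbl 0x50, slot 9 ⇒ 0x53007 (P1/RW1/US1/PS0)
  lvl3: tbl 0x53, slot 19 ⇒ 0x57007 (P1/RW1/US1/PS0)
  ✓ 0x57818  — 4 lookups
#3 VA=0x582C141F19C (w,user):
  lvl0: tbl 0x3A, slot 11 ⇒ 0x5B007 (P1/RW1/US1/PS0)
  lvl1: tbl 0x5B, slot 11 ⇒ 0x5C007 (P1/RW1/US1/PS0)
  lvl2: tbl 0x5C, slot 10 ⇒ 0x5F007 (P1/RW1/US1/PS0)
  lvl3: tbl 0x5F, slot 31 ⇒ 0x62007 (P1/RW1/US1/PS0)
  ✓ 0x6219C  — 4 lookups

Access #3 fault: NONE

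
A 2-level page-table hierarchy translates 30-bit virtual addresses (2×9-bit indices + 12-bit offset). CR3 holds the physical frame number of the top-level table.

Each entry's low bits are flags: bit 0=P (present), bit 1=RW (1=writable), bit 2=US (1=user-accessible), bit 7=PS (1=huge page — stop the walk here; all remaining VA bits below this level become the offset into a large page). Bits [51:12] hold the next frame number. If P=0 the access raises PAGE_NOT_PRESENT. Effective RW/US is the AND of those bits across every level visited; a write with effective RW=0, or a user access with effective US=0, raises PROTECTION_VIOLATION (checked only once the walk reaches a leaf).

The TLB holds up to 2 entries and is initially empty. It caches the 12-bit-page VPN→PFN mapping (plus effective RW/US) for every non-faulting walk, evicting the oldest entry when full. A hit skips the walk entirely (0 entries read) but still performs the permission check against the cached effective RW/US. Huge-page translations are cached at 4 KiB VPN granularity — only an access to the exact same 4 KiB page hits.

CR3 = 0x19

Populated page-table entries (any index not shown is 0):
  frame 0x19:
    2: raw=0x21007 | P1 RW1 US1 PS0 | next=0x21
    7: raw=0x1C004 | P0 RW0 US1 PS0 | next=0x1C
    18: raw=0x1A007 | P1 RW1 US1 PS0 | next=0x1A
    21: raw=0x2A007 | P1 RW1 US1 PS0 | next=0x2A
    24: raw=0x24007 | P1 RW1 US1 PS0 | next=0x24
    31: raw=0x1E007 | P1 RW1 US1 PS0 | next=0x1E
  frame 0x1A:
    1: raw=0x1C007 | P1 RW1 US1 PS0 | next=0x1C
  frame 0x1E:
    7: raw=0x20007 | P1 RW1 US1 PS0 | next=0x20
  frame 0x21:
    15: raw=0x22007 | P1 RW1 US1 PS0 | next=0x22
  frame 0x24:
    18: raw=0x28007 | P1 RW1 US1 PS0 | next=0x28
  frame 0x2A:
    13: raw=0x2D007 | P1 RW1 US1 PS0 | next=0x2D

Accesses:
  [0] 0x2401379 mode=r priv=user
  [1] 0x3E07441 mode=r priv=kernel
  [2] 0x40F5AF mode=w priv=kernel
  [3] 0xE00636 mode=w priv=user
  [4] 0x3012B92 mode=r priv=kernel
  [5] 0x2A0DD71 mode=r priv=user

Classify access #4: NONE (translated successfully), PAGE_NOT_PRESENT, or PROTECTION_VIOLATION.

Per-access translation:
#0 VA=0x2401379 (r,user):
  lvl0: tbl 0x19, slot 18 ⇒ 0x1A007 (P1/RW1/US1/PS0)
  lvl1: tbl 0x1A, slot 1 ⇒ 0x1C007 (P1/RW1/US1/PS0)
  → PA=0x1C379  (2 entries read)
#1 VA=0x3E07441 (r,kernel):
  lvl0: tbl 0x19, slot 31 ⇒ 0x1E007 (P1/RW1/US1/PS0)
  lvl1: tbl 0x1E, slot 7 ⇒ 0x20007 (P1/RW1/US1/PS0)
  → PA=0x20441  (2 entries read)
#2 VA=0x40F5AF (w,kernel):
  lvl0: tbl 0x19, slot 2 ⇒ 0x21007 (P1/RW1/US1/PS0)
  lvl1: tbl 0x21, slot 15 ⇒ 0x22007 (P1/RW1/US1/PS0)
  → PA=0x225AF  (2 entries read)
#3 VA=0xE00636 (w,user):
  lvl0: tbl 0x19, slot 7 ⇒ 0x1C004 (P0/RW0/US1/PS0)
  → PAGE_NOT_PRESENT  (1 entries read)
#4 VA=0x3012B92 (r,kernel):
  lvl0: tbl 0x19, slot 24 ⇒ 0x24007 (P1/RW1/US1/PS0)
  lvl1: tbl 0x24, slot 18 ⇒ 0x28007 (P1/RW1/US1/PS0)
  → PA=0x28B92  (2 entries read)
#5 VA=0x2A0DD71 (r,user):
  lvl0: tbl 0x19, slot 21 ⇒ 0x2A007 (P1/RW1/US1/PS0)
  lvl1: tbl 0x2A, slot 13 ⇒ 0x2D007 (P1/RW1/US1/PS0)
  → PA=0x2DD71  (2 entries read)

Access #4 fault: NONE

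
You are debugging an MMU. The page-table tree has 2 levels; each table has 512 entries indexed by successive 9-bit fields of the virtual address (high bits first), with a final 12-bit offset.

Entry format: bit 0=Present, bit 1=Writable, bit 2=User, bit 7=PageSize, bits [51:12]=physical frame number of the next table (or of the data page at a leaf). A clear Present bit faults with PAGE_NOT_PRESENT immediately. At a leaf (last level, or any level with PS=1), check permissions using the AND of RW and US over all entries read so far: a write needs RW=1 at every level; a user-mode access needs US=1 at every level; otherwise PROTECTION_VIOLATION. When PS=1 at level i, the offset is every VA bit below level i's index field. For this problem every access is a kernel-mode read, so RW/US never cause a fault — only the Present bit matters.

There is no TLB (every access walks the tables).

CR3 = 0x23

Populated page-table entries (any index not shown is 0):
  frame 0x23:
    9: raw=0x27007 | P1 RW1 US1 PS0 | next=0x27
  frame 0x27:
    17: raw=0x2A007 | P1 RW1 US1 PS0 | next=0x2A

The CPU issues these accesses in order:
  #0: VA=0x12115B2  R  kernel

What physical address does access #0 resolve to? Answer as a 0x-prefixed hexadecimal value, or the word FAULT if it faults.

Per-access translation:
#0 VA=0x12115B2 (r,kernel):
  lvl0: tbl 0x23, slot 9 ⇒ 0x27007 (P1/RW1/US1/PS0)
  lvl1: tbl 0x27, slot 17 ⇒ 0x2A007 (P1/RW1/US1/PS0)
  ⇒ phys 0x2A5B2  [2 reads]

Access #0 PA: 0x2A5B2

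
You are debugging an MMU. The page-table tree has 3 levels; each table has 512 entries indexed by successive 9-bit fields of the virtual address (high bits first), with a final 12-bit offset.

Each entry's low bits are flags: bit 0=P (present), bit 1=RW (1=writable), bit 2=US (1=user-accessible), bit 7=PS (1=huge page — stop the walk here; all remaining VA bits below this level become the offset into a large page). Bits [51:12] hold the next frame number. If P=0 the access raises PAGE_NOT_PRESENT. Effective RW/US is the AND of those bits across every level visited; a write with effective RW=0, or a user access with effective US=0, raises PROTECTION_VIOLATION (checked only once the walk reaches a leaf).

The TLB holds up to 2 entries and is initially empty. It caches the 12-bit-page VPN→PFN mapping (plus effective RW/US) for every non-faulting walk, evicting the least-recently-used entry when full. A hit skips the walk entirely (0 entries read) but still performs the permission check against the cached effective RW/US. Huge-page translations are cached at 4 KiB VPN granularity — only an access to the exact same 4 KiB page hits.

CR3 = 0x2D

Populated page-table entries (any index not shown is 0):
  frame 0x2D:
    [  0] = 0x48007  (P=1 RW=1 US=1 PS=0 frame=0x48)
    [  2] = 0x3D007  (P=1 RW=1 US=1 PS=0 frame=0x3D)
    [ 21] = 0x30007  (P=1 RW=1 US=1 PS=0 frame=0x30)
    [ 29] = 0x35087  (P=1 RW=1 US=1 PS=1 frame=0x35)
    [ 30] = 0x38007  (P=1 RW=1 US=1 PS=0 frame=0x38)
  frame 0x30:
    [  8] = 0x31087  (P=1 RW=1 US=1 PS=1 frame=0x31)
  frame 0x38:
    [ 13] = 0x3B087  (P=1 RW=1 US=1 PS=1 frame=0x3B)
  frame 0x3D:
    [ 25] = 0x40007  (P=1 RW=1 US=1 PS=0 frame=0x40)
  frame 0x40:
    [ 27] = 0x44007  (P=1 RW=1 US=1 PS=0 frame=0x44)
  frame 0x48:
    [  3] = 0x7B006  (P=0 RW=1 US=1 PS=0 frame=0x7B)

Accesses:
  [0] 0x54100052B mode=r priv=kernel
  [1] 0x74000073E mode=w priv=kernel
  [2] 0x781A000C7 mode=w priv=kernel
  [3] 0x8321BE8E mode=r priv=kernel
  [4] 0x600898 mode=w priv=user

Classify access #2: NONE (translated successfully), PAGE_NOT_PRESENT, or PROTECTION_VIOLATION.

Trace:
#0 VA=0x54100052B (r,kernel):
  lvl0: tbl 0x2D, slot 21 ⇒ 0x30007 (P1/RW1/US1/PS0)
  lvl1: tbl 0x30, slot 8 ⇒ 0x31087 (P1/RW1/US1/PS1)
  ⇒ phys 0x3152B (huge @L1)  [2 reads]
#1 VA=0x74000073E (w,kernel):
  lvl0: tbl 0x2D, slot 29 ⇒ 0x35087 (P1/RW1/US1/PS1)
  ⇒ phys 0x3573E (huge @L0)  [1 reads]
#2 VA=0x781A000C7 (w,kernel):
  lvl0: tbl 0x2D, slot 30 ⇒ 0x38007 (P1/RW1/US1/PS0)
  lvl1: tbl 0x38, slot 13 ⇒ 0x3B087 (P1/RW1/US1/PS1)
  ⇒ phys 0x3B0C7 (huge @L1)  [2 reads]
#3 VA=0x8321BE8E (r,kernel):
  lvl0: tbl 0x2D, slot 2 ⇒ 0x3D007 (P1/RW1/US1/PS0)
  lvl1: tbl 0x3D, slot 25 ⇒ 0x40007 (P1/RW1/US1/PS0)
  lvl2: tbl 0x40, slot 27 ⇒ 0x44007 (P1/RW1/US1/PS0)
  ⇒ phys 0x44E8E  [3 reads]
#4 VA=0x600898 (w,user):
  lvl0: tbl 0x2D, slot 0 ⇒ 0x48007 (P1/RW1/US1/PS0)
  lvl1: tbl 0x48, slot 3 ⇒ 0x7B006 (P0/RW1/US1/PS0)
  → PAGE_NOT_PRESENT  (2 entries read)

Access #2 fault: NONE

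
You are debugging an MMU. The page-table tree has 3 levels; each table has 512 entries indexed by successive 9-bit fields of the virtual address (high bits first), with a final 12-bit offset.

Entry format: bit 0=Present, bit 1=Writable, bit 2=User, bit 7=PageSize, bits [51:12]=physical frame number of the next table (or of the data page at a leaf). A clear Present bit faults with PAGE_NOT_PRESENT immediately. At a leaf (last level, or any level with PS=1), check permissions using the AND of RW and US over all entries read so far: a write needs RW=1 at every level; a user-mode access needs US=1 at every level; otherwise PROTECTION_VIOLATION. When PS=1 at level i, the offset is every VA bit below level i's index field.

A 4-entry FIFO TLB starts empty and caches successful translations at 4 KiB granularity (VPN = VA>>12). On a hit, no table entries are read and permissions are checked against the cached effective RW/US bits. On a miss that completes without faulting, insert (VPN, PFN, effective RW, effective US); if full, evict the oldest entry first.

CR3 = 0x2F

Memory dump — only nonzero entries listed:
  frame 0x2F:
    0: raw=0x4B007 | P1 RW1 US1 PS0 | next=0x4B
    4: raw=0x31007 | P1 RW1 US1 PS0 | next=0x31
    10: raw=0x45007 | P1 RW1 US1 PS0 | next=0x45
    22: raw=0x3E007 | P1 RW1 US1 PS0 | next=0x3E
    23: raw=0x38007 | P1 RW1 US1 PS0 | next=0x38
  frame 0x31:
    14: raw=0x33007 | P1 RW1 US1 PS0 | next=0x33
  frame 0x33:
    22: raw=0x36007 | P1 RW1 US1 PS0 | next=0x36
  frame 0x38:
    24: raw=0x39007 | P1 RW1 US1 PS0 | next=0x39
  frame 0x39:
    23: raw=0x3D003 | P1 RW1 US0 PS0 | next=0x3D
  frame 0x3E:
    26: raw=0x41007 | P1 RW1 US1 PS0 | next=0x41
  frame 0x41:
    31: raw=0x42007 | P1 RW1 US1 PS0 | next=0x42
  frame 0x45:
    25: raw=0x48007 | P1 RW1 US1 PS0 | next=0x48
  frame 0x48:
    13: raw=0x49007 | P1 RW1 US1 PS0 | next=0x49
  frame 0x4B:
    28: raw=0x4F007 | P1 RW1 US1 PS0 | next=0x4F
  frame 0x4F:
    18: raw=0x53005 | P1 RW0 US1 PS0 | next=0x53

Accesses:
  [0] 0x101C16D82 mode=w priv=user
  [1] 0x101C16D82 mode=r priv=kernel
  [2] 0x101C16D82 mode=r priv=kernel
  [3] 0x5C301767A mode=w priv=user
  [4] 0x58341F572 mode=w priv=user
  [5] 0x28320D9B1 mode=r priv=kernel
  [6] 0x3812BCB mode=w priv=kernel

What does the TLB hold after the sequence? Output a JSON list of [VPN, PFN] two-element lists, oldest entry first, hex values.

Walk each access:
#0 VA=0x101C16D82 (w,user):
  [0] read 0x2F idx=4: raw=0x31007 flags P=1 W=1 U=1 S=0
  [1] read 0x31 idx=14: raw=0x33007 flags P=1 W=1 U=1 S=0
  [2] read 0x33 idx=22: raw=0x36007 flags P=1 W=1 U=1 S=0
  ⇒ phys 0x36D82  [3 reads]
#1 VA=0x101C16D82 (r,kernel):
  TLB hit vpn=0x101C16 → PA=0x36D82
#2 VA=0x101C16D82 (r,kernel):
  TLB hit vpn=0x101C16 → PA=0x36D82
#3 VA=0x5C301767A (w,user):
  [0] read 0x2F idx=23: raw=0x38007 flags P=1 W=1 U=1 S=0
  [1] read 0x38 idx=24: raw=0x39007 flags P=1 W=1 U=1 S=0
  [2] read 0x39 idx=23: raw=0x3D003 flags P=1 W=1 U=0 S=0
  → PROTECTION_VIOLATION  (3 entries read)
#4 VA=0x58341F572 (w,user):
  [0] read 0x2F idx=22: raw=0x3E007 flags P=1 W=1 U=1 S=0
  [1] read 0x3E idx=26: raw=0x41007 flags P=1 W=1 U=1 S=0
  [2] read 0x41 idx=31: raw=0x42007 flags P=1 W=1 U=1 S=0
  ⇒ phys 0x42572  [3 reads]
#5 VA=0x28320D9B1 (r,kernel):
  [0] read 0x2F idx=10: raw=0x45007 flags P=1 W=1 U=1 S=0
  [1] read 0x45 idx=25: raw=0x48007 flags P=1 W=1 U=1 S=0
  [2] read 0x48 idx=13: raw=0x49007 flags P=1 W=1 U=1 S=0
  ⇒ phys 0x499B1  [3 reads]
#6 VA=0x3812BCB (w,kernel):
  [0] read 0x2F idx=0: raw=0x4B007 flags P=1 W=1 U=1 S=0
  [1] read 0x4B idx=28: raw=0x4F007 flags P=1 W=1 U=1 S=0
  [2] read 0x4F idx=18: raw=0x53005 flags P=1 W=0 U=1 S=0
  → PROTECTION_VIOLATION  (3 entries read)

TLB: [["0x101C16", "0x36"], ["0x58341F", "0x42"], ["0x28320D", "0x49"]]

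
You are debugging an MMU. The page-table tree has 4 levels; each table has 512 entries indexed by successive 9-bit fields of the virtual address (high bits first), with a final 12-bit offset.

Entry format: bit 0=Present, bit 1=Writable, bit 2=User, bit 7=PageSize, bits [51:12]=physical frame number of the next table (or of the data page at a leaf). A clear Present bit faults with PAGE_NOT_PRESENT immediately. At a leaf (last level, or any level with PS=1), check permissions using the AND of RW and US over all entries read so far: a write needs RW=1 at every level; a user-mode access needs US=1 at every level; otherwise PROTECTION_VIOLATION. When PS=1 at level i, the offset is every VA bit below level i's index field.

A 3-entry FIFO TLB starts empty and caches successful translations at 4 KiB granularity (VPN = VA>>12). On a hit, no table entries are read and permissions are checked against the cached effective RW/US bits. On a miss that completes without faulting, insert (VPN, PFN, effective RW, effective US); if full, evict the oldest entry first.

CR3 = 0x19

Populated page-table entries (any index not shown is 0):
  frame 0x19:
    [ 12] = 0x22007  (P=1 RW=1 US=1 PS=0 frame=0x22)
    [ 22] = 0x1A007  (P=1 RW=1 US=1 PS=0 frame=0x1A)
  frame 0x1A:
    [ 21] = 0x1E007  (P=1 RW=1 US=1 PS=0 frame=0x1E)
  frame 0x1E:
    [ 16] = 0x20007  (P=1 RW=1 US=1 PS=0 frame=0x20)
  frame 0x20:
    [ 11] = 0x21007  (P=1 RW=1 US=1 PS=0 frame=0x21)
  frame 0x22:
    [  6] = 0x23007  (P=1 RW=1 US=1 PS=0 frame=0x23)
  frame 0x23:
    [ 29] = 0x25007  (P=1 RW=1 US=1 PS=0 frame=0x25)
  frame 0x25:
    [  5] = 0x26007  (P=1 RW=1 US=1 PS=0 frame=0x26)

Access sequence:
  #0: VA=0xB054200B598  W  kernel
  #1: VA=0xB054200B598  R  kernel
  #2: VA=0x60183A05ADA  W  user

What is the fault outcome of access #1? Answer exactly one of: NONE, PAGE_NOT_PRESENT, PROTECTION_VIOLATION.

Walk each access:
#0 VA=0xB054200B598 (w,kernel):
  L0 @0x19[22] → 0x1A007  P=1,RW=1,US=1,PS=0
  L1 @0x1A[21] → 0x1E007  P=1,RW=1,US=1,PS=0
  L2 @0x1E[16] → 0x20007  P=1,RW=1,US=1,PS=0
  L3 @0x20[11] → 0x21007  P=1,RW=1,US=1,PS=0
  → PA=0x21598  (4 entries read)
#1 VA=0xB054200B598 (r,kernel):
  TLB hit vpn=0xB054200B → PA=0x21598
#2 VA=0x60183A05ADA (w,user):
  L0 @0x19[12] → 0x22007  P=1,RW=1,US=1,PS=0
  L1 @0x22[6] → 0x23007  P=1,RW=1,US=1,PS=0
  L2 @0x23[29] → 0x25007  P=1,RW=1,US=1,PS=0
  L3 @0x25[5] → 0x26007  P=1,RW=1,US=1,PS=0
  → PA=0x26ADA  (4 entries read)

Access #1 fault: NONE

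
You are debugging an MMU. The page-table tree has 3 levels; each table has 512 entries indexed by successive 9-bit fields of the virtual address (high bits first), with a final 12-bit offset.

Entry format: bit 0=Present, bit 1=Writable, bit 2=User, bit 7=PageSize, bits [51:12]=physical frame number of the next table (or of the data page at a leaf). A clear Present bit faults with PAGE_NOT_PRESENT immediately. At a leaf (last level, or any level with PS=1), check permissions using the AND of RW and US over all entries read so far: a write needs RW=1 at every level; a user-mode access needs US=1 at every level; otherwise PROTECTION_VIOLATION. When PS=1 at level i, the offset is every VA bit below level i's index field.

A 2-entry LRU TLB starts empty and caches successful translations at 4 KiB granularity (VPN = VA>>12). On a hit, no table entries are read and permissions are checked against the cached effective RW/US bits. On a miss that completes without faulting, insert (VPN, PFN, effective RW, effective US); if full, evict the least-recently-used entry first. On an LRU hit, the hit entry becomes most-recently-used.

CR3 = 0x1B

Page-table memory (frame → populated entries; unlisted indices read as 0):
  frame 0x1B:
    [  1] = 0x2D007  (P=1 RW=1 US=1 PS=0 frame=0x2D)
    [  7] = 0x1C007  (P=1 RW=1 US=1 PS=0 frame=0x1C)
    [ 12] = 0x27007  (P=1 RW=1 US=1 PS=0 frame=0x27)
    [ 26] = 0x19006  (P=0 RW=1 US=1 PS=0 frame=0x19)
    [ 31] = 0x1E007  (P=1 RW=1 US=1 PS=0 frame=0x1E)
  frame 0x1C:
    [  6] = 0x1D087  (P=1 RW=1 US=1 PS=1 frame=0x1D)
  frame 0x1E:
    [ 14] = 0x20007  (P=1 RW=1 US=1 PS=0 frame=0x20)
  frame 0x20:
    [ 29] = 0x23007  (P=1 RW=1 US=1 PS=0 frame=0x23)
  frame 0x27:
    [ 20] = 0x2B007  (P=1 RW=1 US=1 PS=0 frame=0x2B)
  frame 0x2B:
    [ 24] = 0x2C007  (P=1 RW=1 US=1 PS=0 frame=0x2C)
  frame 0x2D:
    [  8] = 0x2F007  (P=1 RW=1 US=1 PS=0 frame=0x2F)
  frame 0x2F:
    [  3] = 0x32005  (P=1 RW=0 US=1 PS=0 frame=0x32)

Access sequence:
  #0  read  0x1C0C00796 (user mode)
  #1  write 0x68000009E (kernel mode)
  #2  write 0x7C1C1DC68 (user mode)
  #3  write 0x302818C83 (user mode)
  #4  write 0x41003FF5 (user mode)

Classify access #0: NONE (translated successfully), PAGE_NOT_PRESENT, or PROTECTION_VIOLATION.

Trace:
#0 VA=0x1C0C00796 (r,user):
  L0: frame=0x1B idx=7 entry=0x1C007 [P=1 RW=1 US=1 PS=0]
  L1: frame=0x1C idx=6 entry=0x1D087 [P=1 RW=1 US=1 PS=1]
  → PA=0x1D796 (huge @L1)  (2 entries read)
#1 VA=0x68000009E (w,kernel):
  L0: frame=0x1B idx=26 entry=0x19006 [P=0 RW=1 US=1 PS=0]
  ✗ PAGE_NOT_PRESENT  [1 reads]
#2 VA=0x7C1C1DC68 (w,user):
  L0: frame=0x1B idx=31 entry=0x1E007 [P=1 RW=1 US=1 PS=0]
  L1: frame=0x1E idx=14 entry=0x20007 [P=1 RW=1 US=1 PS=0]
  L2: frame=0x20 idx=29 entry=0x23007 [P=1 RW=1 US=1 PS=0]
  → PA=0x23C68  (3 entries read)
#3 VA=0x302818C83 (w,user):
  L0: frame=0x1B idx=12 entry=0x27007 [P=1 RW=1 US=1 PS=0]
  L1: frame=0x27 idx=20 entry=0x2B007 [P=1 RW=1 US=1 PS=0]
  L2: frame=0x2B idx=24 entry=0x2C007 [P=1 RW=1 US=1 PS=0]
  → PA=0x2CC83  (3 entries read)
#4 VA=0x41003FF5 (w,user):
  L0: frame=0x1B idx=1 entry=0x2D007 [P=1 RW=1 US=1 PS=0]
  L1: frame=0x2D idx=8 entry=0x2F007 [P=1 RW=1 US=1 PS=0]
  L2: frame=0x2F idx=3 entry=0x32005 [P=1 RW=0 US=1 PS=0]
  ✗ PROTECTION_VIOLATION  [3 reads]

Access #0 fault: NONE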